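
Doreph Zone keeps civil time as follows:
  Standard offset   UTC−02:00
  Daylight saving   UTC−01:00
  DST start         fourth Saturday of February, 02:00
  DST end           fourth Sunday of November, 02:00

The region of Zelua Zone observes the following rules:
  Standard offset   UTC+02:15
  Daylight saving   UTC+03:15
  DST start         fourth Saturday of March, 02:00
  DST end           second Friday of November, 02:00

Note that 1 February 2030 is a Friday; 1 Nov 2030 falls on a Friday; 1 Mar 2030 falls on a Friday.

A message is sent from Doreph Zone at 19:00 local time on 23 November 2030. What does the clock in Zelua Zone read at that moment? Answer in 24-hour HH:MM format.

1 February 2030 is a Friday, so the first Saturday is February 2 and the fourth is February 23.
1 November 2030 is a Friday, so the first Sunday is November 3 and the fourth is November 24.
Daylight saving runs 23 February – 24 November; 23 November 2030 is inside that window, so Doreph Zone is at UTC−01:00.
19:00 Doreph Zone + 1h = 20:00 UTC.
1 March 2030 is a Friday, so the first Saturday is March 2 and the fourth is March 23.
1 November 2030 is a Friday, so the first Friday is November 1 and the second is November 8.
At the standard offset (UTC+02:15), 20:00 UTC + 2h15m = 22:15 Zelua Zone standard time.
The standard-time date in Zelua Zone, 23 November 2030, is outside the daylight-saving period (23 March – 8 November), so Zelua Zone is on standard time, UTC+02:15.
20:00 UTC + 2h15m = 22:15 Zelua Zone.

22:15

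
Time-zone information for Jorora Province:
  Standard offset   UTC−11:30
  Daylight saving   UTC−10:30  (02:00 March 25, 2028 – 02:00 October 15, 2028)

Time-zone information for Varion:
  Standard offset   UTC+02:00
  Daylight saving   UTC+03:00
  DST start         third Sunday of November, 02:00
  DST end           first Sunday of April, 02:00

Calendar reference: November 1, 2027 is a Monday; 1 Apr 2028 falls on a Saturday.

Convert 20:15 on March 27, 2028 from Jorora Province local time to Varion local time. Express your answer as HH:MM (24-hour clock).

Daylight saving runs 25 March – 15 October; March 27, 2028 is inside that window, so Jorora Province is at UTC−10:30.
20:15 Jorora Province + 10h30m = 06:45 UTC (rolling into the next day, 28 March 2028).
1 November 2027 is a Monday, so the first Sunday is November 7 and the third is November 21.
1 April 2028 is a Saturday, so the first Sunday is April 2.
At the standard offset (UTC+02:00), 06:45 UTC + 2h = 08:45 Varion standard time.
Daylight saving runs 21 November 2027 – 2 April 2028; the standard-time date in Varion, March 28, 2028, is inside that window, so Varion is at UTC+03:00.
06:45 UTC + 3h = 09:45 Varion.

09:45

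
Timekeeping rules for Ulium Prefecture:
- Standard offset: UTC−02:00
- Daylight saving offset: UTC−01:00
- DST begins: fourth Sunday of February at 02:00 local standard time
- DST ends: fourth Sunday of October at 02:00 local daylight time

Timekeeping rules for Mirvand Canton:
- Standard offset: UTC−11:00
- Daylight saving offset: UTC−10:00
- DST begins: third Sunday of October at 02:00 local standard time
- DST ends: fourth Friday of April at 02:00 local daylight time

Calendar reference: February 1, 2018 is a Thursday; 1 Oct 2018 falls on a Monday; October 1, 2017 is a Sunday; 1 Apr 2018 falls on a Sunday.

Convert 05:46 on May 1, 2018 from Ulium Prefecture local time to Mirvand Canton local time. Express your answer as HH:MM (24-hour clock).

1 February 2018 is a Thursday, so the first Sunday is February 4 and the fourth is February 25.
1 October 2018 is a Monday, so the first Sunday is October 7 and the fourth is October 28.
May 1, 2018 lies within the daylight-saving period (25 February – 28 October), so Ulium Prefecture is on daylight time, UTC−01:00.
05:46 Ulium Prefecture + 1h = 06:46 UTC.
1 October 2017 is a Sunday, so the first Sunday is October 1 and the third is October 15.
1 April 2018 is a Sunday, so the first Friday is April 6 and the fourth is April 27.
At the standard offset (UTC−11:00), 06:46 UTC − 11h = 19:46 Mirvand Canton standard time (rolling into the previous day, 30 April 2018).
Daylight saving runs 15 October 2017 – 27 April 2018; the standard-time date in Mirvand Canton, April 30, 2018, is outside that window, so Mirvand Canton is on standard time at UTC−11:00.
06:46 UTC − 11h = 19:46 Mirvand Canton (rolling into the previous day, 30 April 2018).

19:46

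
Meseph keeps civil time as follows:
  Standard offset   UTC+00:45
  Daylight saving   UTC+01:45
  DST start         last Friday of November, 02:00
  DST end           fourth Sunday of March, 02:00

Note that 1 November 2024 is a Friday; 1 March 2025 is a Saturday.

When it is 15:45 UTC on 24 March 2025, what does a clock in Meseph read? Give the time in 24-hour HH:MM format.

1 November 2024 is a Friday, so Fridays fall on 1, 8, 15, 22, 29; the last is November 29.
1 March 2025 is a Saturday, so the first Sunday is March 2 and the fourth is March 23.
At the standard offset (UTC+00:45), 15:45 UTC + 0h45m = 16:30 Meseph standard time.
Daylight saving runs 29 November 2024 – 23 March 2025; the standard-time date in Meseph, 24 March 2025, is outside that window, so Meseph is on standard time at UTC+00:45.
15:45 UTC + 0h45m = 16:30 local.

16:30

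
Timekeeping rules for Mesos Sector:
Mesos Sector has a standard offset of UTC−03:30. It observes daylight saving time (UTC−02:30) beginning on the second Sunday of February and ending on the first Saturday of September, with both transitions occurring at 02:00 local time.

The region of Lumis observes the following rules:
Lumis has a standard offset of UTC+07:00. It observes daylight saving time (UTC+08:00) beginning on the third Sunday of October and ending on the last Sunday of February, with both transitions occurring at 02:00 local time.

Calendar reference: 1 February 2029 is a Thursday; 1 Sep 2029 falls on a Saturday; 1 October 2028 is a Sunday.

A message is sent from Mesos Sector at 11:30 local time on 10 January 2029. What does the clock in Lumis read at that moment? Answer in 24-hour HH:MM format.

1 February 2029 is a Thursday, so the first Sunday is February 4 and the second is February 11.
1 September 2029 is a Saturday, so the first Saturday is September 1.
10 January 2029 is outside the daylight-saving period (11 February – 1 September), so Mesos Sector is on standard time, UTC−03:30.
11:30 Mesos Sector + 3h30m = 15:00 UTC.
1 October 2028 is a Sunday, so the first Sunday is October 1 and the third is October 15.
1 February 2029 is a Thursday, so Sundays fall on 4, 11, 18, 25; the last is February 25.
At the standard offset (UTC+07:00), 15:00 UTC + 7h = 22:00 Lumis standard time.
The standard-time date in Lumis, 10 January 2029, falls between 15 October 2028 and 25 February 2029, so daylight saving is in effect and Lumis is at UTC+08:00.
15:00 UTC + 8h = 23:00 Lumis.

23:00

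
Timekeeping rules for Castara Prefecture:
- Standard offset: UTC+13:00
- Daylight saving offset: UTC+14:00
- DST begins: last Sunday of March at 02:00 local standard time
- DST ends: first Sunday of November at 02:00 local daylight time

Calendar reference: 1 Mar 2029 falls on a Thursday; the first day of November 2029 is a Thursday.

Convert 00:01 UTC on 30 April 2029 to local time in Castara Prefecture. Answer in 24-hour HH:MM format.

14:01

1 March 2029 is a Thursday, so Sundays fall on 4, 11, 18, 25; the last is March 25.
1 November 2029 is a Thursday, so the first Sunday is November 4.
At the standard offset (UTC+13:00), 00:01 UTC + 13h = 13:01 Castara Prefecture standard time.
The standard-time date in Castara Prefecture, 30 April 2029, falls between 25 March and 4 November, so daylight saving is in effect and Castara Prefecture is at UTC+14:00.
00:01 UTC + 14h = 14:01 local.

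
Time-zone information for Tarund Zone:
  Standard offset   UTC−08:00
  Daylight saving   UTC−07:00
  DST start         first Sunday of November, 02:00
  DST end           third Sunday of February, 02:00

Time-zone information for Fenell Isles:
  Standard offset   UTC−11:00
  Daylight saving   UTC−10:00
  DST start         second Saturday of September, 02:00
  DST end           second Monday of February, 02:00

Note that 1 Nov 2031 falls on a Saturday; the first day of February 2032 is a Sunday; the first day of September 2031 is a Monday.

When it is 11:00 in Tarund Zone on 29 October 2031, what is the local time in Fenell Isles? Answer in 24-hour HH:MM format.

09:00

1 November 2031 is a Saturday, so the first Sunday is November 2.
1 February 2032 is a Sunday, so the first Sunday is February 1 and the third is February 15.
29 October 2031 does not fall between 2 November 2031 and 15 February 2032, so daylight saving is not in effect and Tarund Zone is at UTC−08:00.
11:00 Tarund Zone + 8h = 19:00 UTC.
1 September 2031 is a Monday, so the first Saturday is September 6 and the second is September 13.
1 February 2032 is a Sunday, so the first Monday is February 2 and the second is February 9.
At the standard offset (UTC−11:00), 19:00 UTC − 11h = 08:00 Fenell Isles standard time.
The standard-time date in Fenell Isles, 29 October 2031, lies within the daylight-saving period (13 September 2031 – 9 February 2032), so Fenell Isles is on daylight time, UTC−10:00.
19:00 UTC − 10h = 09:00 Fenell Isles.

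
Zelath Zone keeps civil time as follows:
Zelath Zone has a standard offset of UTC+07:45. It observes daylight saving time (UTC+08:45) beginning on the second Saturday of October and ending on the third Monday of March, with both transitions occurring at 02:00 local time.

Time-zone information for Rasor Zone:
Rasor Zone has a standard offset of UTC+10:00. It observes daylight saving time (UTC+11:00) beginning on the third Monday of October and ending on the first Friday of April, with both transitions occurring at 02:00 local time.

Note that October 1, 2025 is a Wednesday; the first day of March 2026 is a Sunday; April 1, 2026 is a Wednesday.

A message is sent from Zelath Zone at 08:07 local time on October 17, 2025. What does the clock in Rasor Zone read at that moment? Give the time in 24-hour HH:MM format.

1 October 2025 is a Wednesday, so the first Saturday is October 4 and the second is October 11.
1 March 2026 is a Sunday, so the first Monday is March 2 and the third is March 16.
October 17, 2025 falls between 11 October 2025 and 16 March 2026, so daylight saving is in effect and Zelath Zone is at UTC+08:45.
08:07 Zelath Zone − 8h45m = 23:22 UTC (rolling into the previous day, 16 October 2025).
1 October 2025 is a Wednesday, so the first Monday is October 6 and the third is October 20.
1 April 2026 is a Wednesday, so the first Friday is April 3.
At the standard offset (UTC+10:00), 23:22 UTC + 10h = 09:22 Rasor Zone standard time (rolling into the next day, 17 October 2025).
The standard-time date in Rasor Zone, October 17, 2025, is outside the daylight-saving period (20 October 2025 – 3 April 2026), so Rasor Zone is on standard time, UTC+10:00.
23:22 UTC + 10h = 09:22 Rasor Zone (rolling into the next day, 17 October 2025).

09:22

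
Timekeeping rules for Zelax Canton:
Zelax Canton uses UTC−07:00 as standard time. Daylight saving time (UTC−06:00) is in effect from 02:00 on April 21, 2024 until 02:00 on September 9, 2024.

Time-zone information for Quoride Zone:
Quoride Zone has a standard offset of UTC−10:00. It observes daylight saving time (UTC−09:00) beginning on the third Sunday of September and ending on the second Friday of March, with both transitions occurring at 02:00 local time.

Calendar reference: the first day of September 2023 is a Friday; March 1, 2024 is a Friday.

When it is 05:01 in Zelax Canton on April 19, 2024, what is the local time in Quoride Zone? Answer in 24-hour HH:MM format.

April 19, 2024 is outside the daylight-saving period (21 April – 9 September), so Zelax Canton is on standard time, UTC−07:00.
05:01 Zelax Canton + 7h = 12:01 UTC.
1 September 2023 is a Friday, so the first Sunday is September 3 and the third is September 17.
1 March 2024 is a Friday, so the first Friday is March 1 and the second is March 8.
At the standard offset (UTC−10:00), 12:01 UTC − 10h = 02:01 Quoride Zone standard time.
The standard-time date in Quoride Zone, April 19, 2024, does not fall between 17 September 2023 and 8 March 2024, so daylight saving is not in effect and Quoride Zone is at UTC−10:00.
12:01 UTC − 10h = 02:01 Quoride Zone.

02:01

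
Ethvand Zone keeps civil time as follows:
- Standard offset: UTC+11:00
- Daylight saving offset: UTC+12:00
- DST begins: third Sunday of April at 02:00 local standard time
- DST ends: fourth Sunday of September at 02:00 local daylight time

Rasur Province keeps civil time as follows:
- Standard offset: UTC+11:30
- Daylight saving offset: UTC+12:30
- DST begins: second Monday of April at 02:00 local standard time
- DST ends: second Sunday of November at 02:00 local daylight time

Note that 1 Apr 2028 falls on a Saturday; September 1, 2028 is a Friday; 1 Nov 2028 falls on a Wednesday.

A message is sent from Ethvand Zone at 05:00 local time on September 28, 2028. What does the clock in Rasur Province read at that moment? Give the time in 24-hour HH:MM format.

06:30

1 April 2028 is a Saturday, so the first Sunday is April 2 and the third is April 16.
1 September 2028 is a Friday, so the first Sunday is September 3 and the fourth is September 24.
September 28, 2028 is outside the daylight-saving period (16 April – 24 September), so Ethvand Zone is on standard time, UTC+11:00.
05:00 Ethvand Zone − 11h = 18:00 UTC (rolling into the previous day, 27 September 2028).
1 April 2028 is a Saturday, so the first Monday is April 3 and the second is April 10.
1 November 2028 is a Wednesday, so the first Sunday is November 5 and the second is November 12.
At the standard offset (UTC+11:30), 18:00 UTC + 11h30m = 05:30 Rasur Province standard time (rolling into the next day, 28 September 2028).
The standard-time date in Rasur Province, September 28, 2028, falls between 10 April and 12 November, so daylight saving is in effect and Rasur Province is at UTC+12:30.
18:00 UTC + 12h30m = 06:30 Rasur Province (rolling into the next day, 28 September 2028).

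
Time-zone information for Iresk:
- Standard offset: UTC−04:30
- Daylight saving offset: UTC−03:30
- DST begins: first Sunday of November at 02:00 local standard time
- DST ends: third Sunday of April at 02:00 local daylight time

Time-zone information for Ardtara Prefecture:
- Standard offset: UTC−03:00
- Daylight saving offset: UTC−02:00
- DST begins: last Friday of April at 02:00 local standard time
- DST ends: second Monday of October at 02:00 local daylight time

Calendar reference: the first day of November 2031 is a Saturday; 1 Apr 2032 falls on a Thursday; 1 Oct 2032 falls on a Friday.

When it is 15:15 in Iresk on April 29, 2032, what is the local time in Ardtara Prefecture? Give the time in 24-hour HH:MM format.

1 November 2031 is a Saturday, so the first Sunday is November 2.
1 April 2032 is a Thursday, so the first Sunday is April 4 and the third is April 18.
April 29, 2032 does not fall between 2 November 2031 and 18 April 2032, so daylight saving is not in effect and Iresk is at UTC−04:30.
15:15 Iresk + 4h30m = 19:45 UTC.
1 April 2032 is a Thursday, so Fridays fall on 2, 9, 16, 23, 30; the last is April 30.
1 October 2032 is a Friday, so the first Monday is October 4 and the second is October 11.
At the standard offset (UTC−03:00), 19:45 UTC − 3h = 16:45 Ardtara Prefecture standard time.
The standard-time date in Ardtara Prefecture, April 29, 2032, does not fall between 30 April and 11 October, so daylight saving is not in effect and Ardtara Prefecture is at UTC−03:00.
19:45 UTC − 3h = 16:45 Ardtara Prefecture.

16:45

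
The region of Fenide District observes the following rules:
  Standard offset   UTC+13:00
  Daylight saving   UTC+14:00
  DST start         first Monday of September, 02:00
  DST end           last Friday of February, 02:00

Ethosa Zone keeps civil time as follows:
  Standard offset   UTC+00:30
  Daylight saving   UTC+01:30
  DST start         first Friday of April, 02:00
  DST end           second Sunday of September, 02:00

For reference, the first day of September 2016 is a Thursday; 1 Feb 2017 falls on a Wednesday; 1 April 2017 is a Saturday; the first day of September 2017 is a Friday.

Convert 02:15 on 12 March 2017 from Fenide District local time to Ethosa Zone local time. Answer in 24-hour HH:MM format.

1 September 2016 is a Thursday, so the first Monday is September 5.
1 February 2017 is a Wednesday, so Fridays fall on 3, 10, 17, 24; the last is February 24.
Daylight saving runs 5 September 2016 – 24 February 2017; 12 March 2017 is outside that window, so Fenide District is on standard time at UTC+13:00.
02:15 Fenide District − 13h = 13:15 UTC (rolling into the previous day, 11 March 2017).
1 April 2017 is a Saturday, so the first Friday is April 7.
1 September 2017 is a Friday, so the first Sunday is September 3 and the second is September 10.
At the standard offset (UTC+00:30), 13:15 UTC + 0h30m = 13:45 Ethosa Zone standard time.
The standard-time date in Ethosa Zone, 11 March 2017, does not fall between 7 April and 10 September, so daylight saving is not in effect and Ethosa Zone is at UTC+00:30.
13:15 UTC + 0h30m = 13:45 Ethosa Zone.

13:45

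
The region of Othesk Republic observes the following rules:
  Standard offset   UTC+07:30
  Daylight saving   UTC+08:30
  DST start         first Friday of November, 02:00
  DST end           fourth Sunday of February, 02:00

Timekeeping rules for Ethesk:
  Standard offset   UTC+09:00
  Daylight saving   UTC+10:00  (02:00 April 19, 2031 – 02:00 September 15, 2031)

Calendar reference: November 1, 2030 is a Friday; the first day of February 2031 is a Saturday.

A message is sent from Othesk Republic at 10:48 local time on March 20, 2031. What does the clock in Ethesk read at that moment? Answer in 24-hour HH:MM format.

1 November 2030 is a Friday, so the first Friday is November 1.
1 February 2031 is a Saturday, so the first Sunday is February 2 and the fourth is February 23.
March 20, 2031 is outside the daylight-saving period (1 November 2030 – 23 February 2031), so Othesk Republic is on standard time, UTC+07:30.
10:48 Othesk Republic − 7h30m = 03:18 UTC.
At the standard offset (UTC+09:00), 03:18 UTC + 9h = 12:18 Ethesk standard time.
The standard-time date in Ethesk, March 20, 2031, does not fall between 19 April and 15 September, so daylight saving is not in effect and Ethesk is at UTC+09:00.
03:18 UTC + 9h = 12:18 Ethesk.

12:18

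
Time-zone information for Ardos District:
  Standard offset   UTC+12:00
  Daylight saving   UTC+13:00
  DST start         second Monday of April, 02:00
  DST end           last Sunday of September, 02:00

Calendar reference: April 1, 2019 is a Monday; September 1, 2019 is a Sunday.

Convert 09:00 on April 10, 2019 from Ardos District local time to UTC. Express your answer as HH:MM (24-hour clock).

20:00

1 April 2019 is a Monday, so the first Monday is April 1 and the second is April 8.
1 September 2019 is a Sunday, so Sundays fall on 1, 8, 15, 22, 29; the last is September 29.
April 10, 2019 lies within the daylight-saving period (8 April – 29 September), so Ardos District is on daylight time, UTC+13:00.
09:00 local − 13h = 20:00 UTC (rolling into the previous day, 9 April 2019).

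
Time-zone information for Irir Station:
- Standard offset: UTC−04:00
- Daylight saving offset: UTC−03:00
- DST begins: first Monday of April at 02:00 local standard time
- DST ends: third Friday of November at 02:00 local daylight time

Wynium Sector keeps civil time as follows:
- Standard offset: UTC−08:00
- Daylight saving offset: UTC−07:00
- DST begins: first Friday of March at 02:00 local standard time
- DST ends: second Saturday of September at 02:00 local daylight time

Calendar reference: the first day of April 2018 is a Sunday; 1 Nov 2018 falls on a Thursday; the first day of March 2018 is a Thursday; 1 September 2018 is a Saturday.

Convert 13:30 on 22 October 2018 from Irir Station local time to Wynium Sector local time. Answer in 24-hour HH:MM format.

1 April 2018 is a Sunday, so the first Monday is April 2.
1 November 2018 is a Thursday, so the first Friday is November 2 and the third is November 16.
22 October 2018 lies within the daylight-saving period (2 April – 16 November), so Irir Station is on daylight time, UTC−03:00.
13:30 Irir Station + 3h = 16:30 UTC.
1 March 2018 is a Thursday, so the first Friday is March 2.
1 September 2018 is a Saturday, so the first Saturday is September 1 and the second is September 8.
At the standard offset (UTC−08:00), 16:30 UTC − 8h = 08:30 Wynium Sector standard time.
The standard-time date in Wynium Sector, 22 October 2018, is outside the daylight-saving period (2 March – 8 September), so Wynium Sector is on standard time, UTC−08:00.
16:30 UTC − 8h = 08:30 Wynium Sector.

08:30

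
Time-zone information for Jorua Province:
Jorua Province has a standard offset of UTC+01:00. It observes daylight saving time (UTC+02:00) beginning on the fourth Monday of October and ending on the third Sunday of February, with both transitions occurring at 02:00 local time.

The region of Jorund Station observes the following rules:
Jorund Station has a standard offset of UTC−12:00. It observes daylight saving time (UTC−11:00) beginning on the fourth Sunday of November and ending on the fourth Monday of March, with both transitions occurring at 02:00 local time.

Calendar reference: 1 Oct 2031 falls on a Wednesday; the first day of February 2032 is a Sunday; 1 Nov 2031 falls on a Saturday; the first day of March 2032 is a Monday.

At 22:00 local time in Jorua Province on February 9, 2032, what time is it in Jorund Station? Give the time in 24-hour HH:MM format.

1 October 2031 is a Wednesday, so the first Monday is October 6 and the fourth is October 27.
1 February 2032 is a Sunday, so the first Sunday is February 1 and the third is February 15.
Daylight saving runs 27 October 2031 – 15 February 2032; February 9, 2032 is inside that window, so Jorua Province is at UTC+02:00.
22:00 Jorua Province − 2h = 20:00 UTC.
1 November 2031 is a Saturday, so the first Sunday is November 2 and the fourth is November 23.
1 March 2032 is a Monday, so the first Monday is March 1 and the fourth is March 22.
At the standard offset (UTC−12:00), 20:00 UTC − 12h = 08:00 Jorund Station standard time.
The standard-time date in Jorund Station, February 9, 2032, lies within the daylight-saving period (23 November 2031 – 22 March 2032), so Jorund Station is on daylight time, UTC−11:00.
20:00 UTC − 11h = 09:00 Jorund Station.

09:00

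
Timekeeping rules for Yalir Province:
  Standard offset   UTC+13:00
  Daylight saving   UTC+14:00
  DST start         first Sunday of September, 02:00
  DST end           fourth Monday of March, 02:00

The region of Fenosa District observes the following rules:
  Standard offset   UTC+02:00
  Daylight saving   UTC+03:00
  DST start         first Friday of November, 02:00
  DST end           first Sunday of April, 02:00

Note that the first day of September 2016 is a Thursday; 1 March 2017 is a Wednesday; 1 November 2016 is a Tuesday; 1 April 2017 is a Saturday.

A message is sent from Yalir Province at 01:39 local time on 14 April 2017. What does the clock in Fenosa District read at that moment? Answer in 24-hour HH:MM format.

14:39

1 September 2016 is a Thursday, so the first Sunday is September 4.
1 March 2017 is a Wednesday, so the first Monday is March 6 and the fourth is March 27.
Daylight saving runs 4 September 2016 – 27 March 2017; 14 April 2017 is outside that window, so Yalir Province is on standard time at UTC+13:00.
01:39 Yalir Province − 13h = 12:39 UTC (rolling into the previous day, 13 April 2017).
1 November 2016 is a Tuesday, so the first Friday is November 4.
1 April 2017 is a Saturday, so the first Sunday is April 2.
At the standard offset (UTC+02:00), 12:39 UTC + 2h = 14:39 Fenosa District standard time.
The standard-time date in Fenosa District, 13 April 2017, does not fall between 4 November 2016 and 2 April 2017, so daylight saving is not in effect and Fenosa District is at UTC+02:00.
12:39 UTC + 2h = 14:39 Fenosa District.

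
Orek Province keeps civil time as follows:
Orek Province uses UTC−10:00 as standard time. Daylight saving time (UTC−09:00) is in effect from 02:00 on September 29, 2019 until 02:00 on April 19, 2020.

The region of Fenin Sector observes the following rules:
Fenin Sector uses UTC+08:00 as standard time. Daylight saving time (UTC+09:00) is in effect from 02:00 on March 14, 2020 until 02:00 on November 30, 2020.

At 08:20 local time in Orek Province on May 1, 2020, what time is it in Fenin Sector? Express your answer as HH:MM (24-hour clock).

Daylight saving runs 29 September 2019 – 19 April 2020; May 1, 2020 is outside that window, so Orek Province is on standard time at UTC−10:00.
08:20 Orek Province + 10h = 18:20 UTC.
At the standard offset (UTC+08:00), 18:20 UTC + 8h = 02:20 Fenin Sector standard time (rolling into the next day, 2 May 2020).
Daylight saving runs 14 March – 30 November; the standard-time date in Fenin Sector, May 2, 2020, is inside that window, so Fenin Sector is at UTC+09:00.
18:20 UTC + 9h = 03:20 Fenin Sector (rolling into the next day, 2 May 2020).

03:20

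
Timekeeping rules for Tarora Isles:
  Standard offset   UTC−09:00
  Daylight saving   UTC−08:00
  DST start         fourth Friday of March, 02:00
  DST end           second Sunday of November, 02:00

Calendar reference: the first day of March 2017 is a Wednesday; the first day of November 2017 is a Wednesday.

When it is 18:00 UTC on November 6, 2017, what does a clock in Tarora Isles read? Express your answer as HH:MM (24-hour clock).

10:00

1 March 2017 is a Wednesday, so the first Friday is March 3 and the fourth is March 24.
1 November 2017 is a Wednesday, so the first Sunday is November 5 and the second is November 12.
At the standard offset (UTC−09:00), 18:00 UTC − 9h = 09:00 Tarora Isles standard time.
Daylight saving runs 24 March – 12 November; the standard-time date in Tarora Isles, November 6, 2017, is inside that window, so Tarora Isles is at UTC−08:00.
18:00 UTC − 8h = 10:00 local.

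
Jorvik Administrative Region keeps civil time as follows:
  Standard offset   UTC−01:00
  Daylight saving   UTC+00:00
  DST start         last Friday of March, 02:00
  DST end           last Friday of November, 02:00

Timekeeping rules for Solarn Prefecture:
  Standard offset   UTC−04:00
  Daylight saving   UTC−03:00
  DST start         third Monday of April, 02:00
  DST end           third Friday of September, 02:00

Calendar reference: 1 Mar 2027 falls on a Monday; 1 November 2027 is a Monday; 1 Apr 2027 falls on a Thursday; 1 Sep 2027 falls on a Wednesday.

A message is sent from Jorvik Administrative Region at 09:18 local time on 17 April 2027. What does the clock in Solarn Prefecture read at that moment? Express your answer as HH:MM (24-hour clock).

05:18

1 March 2027 is a Monday, so Fridays fall on 5, 12, 19, 26; the last is March 26.
1 November 2027 is a Monday, so Fridays fall on 5, 12, 19, 26; the last is November 26.
17 April 2027 lies within the daylight-saving period (26 March – 26 November), so Jorvik Administrative Region is on daylight time, UTC+00:00.
09:18 Jorvik Administrative Region − 0h = 09:18 UTC.
1 April 2027 is a Thursday, so the first Monday is April 5 and the third is April 19.
1 September 2027 is a Wednesday, so the first Friday is September 3 and the third is September 17.
At the standard offset (UTC−04:00), 09:18 UTC − 4h = 05:18 Solarn Prefecture standard time.
The standard-time date in Solarn Prefecture, 17 April 2027, is outside the daylight-saving period (19 April – 17 September), so Solarn Prefecture is on standard time, UTC−04:00.
09:18 UTC − 4h = 05:18 Solarn Prefecture.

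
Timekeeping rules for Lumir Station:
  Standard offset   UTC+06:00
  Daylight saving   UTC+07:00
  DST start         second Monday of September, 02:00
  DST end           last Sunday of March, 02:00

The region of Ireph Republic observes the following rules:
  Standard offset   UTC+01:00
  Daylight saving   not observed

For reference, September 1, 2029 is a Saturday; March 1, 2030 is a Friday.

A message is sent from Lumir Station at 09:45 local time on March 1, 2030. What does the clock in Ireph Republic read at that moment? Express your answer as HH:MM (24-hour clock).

1 September 2029 is a Saturday, so the first Monday is September 3 and the second is September 10.
1 March 2030 is a Friday, so Sundays fall on 3, 10, 17, 24, 31; the last is March 31.
March 1, 2030 falls between 10 September 2029 and 31 March 2030, so daylight saving is in effect and Lumir Station is at UTC+07:00.
09:45 Lumir Station − 7h = 02:45 UTC.
Ireph Republic stays on UTC+01:00 all year.
02:45 UTC + 1h = 03:45 Ireph Republic.

03:45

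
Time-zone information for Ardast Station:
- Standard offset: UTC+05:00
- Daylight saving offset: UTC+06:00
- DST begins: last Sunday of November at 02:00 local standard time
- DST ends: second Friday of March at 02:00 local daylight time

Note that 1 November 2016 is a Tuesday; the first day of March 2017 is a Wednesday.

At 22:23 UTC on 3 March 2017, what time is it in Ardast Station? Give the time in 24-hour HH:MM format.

1 November 2016 is a Tuesday, so Sundays fall on 6, 13, 20, 27; the last is November 27.
1 March 2017 is a Wednesday, so the first Friday is March 3 and the second is March 10.
At the standard offset (UTC+05:00), 22:23 UTC + 5h = 03:23 Ardast Station standard time (rolling into the next day, 4 March 2017).
The standard-time date in Ardast Station, 4 March 2017, falls between 27 November 2016 and 10 March 2017, so daylight saving is in effect and Ardast Station is at UTC+06:00.
22:23 UTC + 6h = 04:23 local (rolling into the next day, 4 March 2017).

04:23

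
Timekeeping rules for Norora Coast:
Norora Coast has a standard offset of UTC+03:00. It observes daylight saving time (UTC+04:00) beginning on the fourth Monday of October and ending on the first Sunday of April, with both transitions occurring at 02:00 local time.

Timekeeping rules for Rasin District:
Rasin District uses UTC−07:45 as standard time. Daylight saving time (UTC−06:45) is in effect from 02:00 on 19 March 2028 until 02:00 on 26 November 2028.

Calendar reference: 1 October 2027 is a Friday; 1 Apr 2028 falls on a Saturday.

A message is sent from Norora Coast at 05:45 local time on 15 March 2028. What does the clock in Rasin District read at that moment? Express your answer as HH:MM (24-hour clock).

1 October 2027 is a Friday, so the first Monday is October 4 and the fourth is October 25.
1 April 2028 is a Saturday, so the first Sunday is April 2.
15 March 2028 falls between 25 October 2027 and 2 April 2028, so daylight saving is in effect and Norora Coast is at UTC+04:00.
05:45 Norora Coast − 4h = 01:45 UTC.
At the standard offset (UTC−07:45), 01:45 UTC − 7h45m = 18:00 Rasin District standard time (rolling into the previous day, 14 March 2028).
The standard-time date in Rasin District, 14 March 2028, does not fall between 19 March and 26 November, so daylight saving is not in effect and Rasin District is at UTC−07:45.
01:45 UTC − 7h45m = 18:00 Rasin District (rolling into the previous day, 14 March 2028).

18:00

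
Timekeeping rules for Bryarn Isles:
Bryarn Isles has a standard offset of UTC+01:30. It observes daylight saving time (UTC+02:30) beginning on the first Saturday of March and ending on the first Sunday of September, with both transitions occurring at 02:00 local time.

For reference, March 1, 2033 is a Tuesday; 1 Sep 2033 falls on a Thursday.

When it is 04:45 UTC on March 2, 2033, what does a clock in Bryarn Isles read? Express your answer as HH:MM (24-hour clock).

06:15

1 March 2033 is a Tuesday, so the first Saturday is March 5.
1 September 2033 is a Thursday, so the first Sunday is September 4.
At the standard offset (UTC+01:30), 04:45 UTC + 1h30m = 06:15 Bryarn Isles standard time.
Daylight saving runs 5 March – 4 September; the standard-time date in Bryarn Isles, March 2, 2033, is outside that window, so Bryarn Isles is on standard time at UTC+01:30.
04:45 UTC + 1h30m = 06:15 local.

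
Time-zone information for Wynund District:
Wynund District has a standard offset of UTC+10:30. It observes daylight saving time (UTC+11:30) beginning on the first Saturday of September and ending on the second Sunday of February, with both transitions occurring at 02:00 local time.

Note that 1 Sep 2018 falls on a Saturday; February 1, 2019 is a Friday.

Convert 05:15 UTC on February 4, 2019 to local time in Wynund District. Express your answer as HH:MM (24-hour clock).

16:45

1 September 2018 is a Saturday, so the first Saturday is September 1.
1 February 2019 is a Friday, so the first Sunday is February 3 and the second is February 10.
At the standard offset (UTC+10:30), 05:15 UTC + 10h30m = 15:45 Wynund District standard time.
The standard-time date in Wynund District, February 4, 2019, falls between 1 September 2018 and 10 February 2019, so daylight saving is in effect and Wynund District is at UTC+11:30.
05:15 UTC + 11h30m = 16:45 local.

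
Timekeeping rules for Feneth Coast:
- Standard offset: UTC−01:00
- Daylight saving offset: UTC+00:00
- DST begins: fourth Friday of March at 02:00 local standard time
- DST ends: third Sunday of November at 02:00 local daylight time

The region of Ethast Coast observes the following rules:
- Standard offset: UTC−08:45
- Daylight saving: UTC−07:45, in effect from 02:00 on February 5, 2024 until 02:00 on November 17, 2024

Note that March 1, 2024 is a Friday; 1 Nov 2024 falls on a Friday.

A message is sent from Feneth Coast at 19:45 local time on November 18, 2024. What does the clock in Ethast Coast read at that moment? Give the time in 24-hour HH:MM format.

12:00

1 March 2024 is a Friday, so the first Friday is March 1 and the fourth is March 22.
1 November 2024 is a Friday, so the first Sunday is November 3 and the third is November 17.
Daylight saving runs 22 March – 17 November; November 18, 2024 is outside that window, so Feneth Coast is on standard time at UTC−01:00.
19:45 Feneth Coast + 1h = 20:45 UTC.
At the standard offset (UTC−08:45), 20:45 UTC − 8h45m = 12:00 Ethast Coast standard time.
The standard-time date in Ethast Coast, November 18, 2024, is outside the daylight-saving period (5 February – 17 November), so Ethast Coast is on standard time, UTC−08:45.
20:45 UTC − 8h45m = 12:00 Ethast Coast.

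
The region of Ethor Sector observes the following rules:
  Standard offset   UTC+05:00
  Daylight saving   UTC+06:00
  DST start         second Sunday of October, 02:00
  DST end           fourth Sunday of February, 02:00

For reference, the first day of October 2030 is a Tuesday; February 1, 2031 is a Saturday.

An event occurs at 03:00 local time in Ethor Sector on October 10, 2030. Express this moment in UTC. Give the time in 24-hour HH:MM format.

22:00

1 October 2030 is a Tuesday, so the first Sunday is October 6 and the second is October 13.
1 February 2031 is a Saturday, so the first Sunday is February 2 and the fourth is February 23.
October 10, 2030 does not fall between 13 October 2030 and 23 February 2031, so daylight saving is not in effect and Ethor Sector is at UTC+05:00.
03:00 local − 5h = 22:00 UTC (rolling into the previous day, 9 October 2030).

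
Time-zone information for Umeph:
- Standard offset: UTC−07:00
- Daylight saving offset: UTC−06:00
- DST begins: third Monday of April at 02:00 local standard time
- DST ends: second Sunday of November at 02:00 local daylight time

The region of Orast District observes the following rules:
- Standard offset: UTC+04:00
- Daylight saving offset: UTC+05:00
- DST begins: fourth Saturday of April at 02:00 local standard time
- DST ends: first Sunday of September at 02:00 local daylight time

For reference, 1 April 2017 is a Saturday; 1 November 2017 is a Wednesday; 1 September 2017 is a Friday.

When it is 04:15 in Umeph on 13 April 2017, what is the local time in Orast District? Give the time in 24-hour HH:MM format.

1 April 2017 is a Saturday, so the first Monday is April 3 and the third is April 17.
1 November 2017 is a Wednesday, so the first Sunday is November 5 and the second is November 12.
13 April 2017 is outside the daylight-saving period (17 April – 12 November), so Umeph is on standard time, UTC−07:00.
04:15 Umeph + 7h = 11:15 UTC.
1 April 2017 is a Saturday, so the first Saturday is April 1 and the fourth is April 22.
1 September 2017 is a Friday, so the first Sunday is September 3.
At the standard offset (UTC+04:00), 11:15 UTC + 4h = 15:15 Orast District standard time.
The standard-time date in Orast District, 13 April 2017, does not fall between 22 April and 3 September, so daylight saving is not in effect and Orast District is at UTC+04:00.
11:15 UTC + 4h = 15:15 Orast District.

15:15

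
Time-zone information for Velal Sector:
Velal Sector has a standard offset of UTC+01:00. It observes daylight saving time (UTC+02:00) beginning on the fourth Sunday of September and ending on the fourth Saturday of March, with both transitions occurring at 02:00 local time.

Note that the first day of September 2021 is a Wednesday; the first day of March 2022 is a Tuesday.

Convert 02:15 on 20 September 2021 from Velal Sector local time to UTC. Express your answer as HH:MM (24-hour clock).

01:15

1 September 2021 is a Wednesday, so the first Sunday is September 5 and the fourth is September 26.
1 March 2022 is a Tuesday, so the first Saturday is March 5 and the fourth is March 26.
20 September 2021 does not fall between 26 September 2021 and 26 March 2022, so daylight saving is not in effect and Velal Sector is at UTC+01:00.
02:15 local − 1h = 01:15 UTC.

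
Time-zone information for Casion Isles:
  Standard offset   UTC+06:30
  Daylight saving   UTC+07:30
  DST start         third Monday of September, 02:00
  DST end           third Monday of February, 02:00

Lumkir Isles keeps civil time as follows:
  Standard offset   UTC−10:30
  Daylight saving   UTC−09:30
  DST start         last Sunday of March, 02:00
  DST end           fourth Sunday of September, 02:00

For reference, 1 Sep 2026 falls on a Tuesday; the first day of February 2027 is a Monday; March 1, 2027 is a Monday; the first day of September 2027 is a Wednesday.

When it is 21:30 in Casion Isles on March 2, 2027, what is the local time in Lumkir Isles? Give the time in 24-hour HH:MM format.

1 September 2026 is a Tuesday, so the first Monday is September 7 and the third is September 21.
1 February 2027 is a Monday, so the first Monday is February 1 and the third is February 15.
March 2, 2027 is outside the daylight-saving period (21 September 2026 – 15 February 2027), so Casion Isles is on standard time, UTC+06:30.
21:30 Casion Isles − 6h30m = 15:00 UTC.
1 March 2027 is a Monday, so Sundays fall on 7, 14, 21, 28; the last is March 28.
1 September 2027 is a Wednesday, so the first Sunday is September 5 and the fourth is September 26.
At the standard offset (UTC−10:30), 15:00 UTC − 10h30m = 04:30 Lumkir Isles standard time.
The standard-time date in Lumkir Isles, March 2, 2027, is outside the daylight-saving period (28 March – 26 September), so Lumkir Isles is on standard time, UTC−10:30.
15:00 UTC − 10h30m = 04:30 Lumkir Isles.

04:30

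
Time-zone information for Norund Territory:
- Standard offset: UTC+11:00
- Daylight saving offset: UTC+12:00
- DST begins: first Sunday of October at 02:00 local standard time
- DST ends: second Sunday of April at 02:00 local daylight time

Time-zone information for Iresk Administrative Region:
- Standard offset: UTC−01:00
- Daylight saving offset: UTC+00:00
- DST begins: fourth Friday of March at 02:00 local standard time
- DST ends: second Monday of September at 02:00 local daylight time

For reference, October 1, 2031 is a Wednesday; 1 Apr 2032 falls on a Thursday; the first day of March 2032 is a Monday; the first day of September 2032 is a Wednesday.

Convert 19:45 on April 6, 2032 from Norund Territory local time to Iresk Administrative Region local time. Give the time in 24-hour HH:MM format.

07:45

1 October 2031 is a Wednesday, so the first Sunday is October 5.
1 April 2032 is a Thursday, so the first Sunday is April 4 and the second is April 11.
Daylight saving runs 5 October 2031 – 11 April 2032; April 6, 2032 is inside that window, so Norund Territory is at UTC+12:00.
19:45 Norund Territory − 12h = 07:45 UTC.
1 March 2032 is a Monday, so the first Friday is March 5 and the fourth is March 26.
1 September 2032 is a Wednesday, so the first Monday is September 6 and the second is September 13.
At the standard offset (UTC−01:00), 07:45 UTC − 1h = 06:45 Iresk Administrative Region standard time.
The standard-time date in Iresk Administrative Region, April 6, 2032, lies within the daylight-saving period (26 March – 13 September), so Iresk Administrative Region is on daylight time, UTC+00:00.
07:45 UTC + 0h = 07:45 Iresk Administrative Region.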